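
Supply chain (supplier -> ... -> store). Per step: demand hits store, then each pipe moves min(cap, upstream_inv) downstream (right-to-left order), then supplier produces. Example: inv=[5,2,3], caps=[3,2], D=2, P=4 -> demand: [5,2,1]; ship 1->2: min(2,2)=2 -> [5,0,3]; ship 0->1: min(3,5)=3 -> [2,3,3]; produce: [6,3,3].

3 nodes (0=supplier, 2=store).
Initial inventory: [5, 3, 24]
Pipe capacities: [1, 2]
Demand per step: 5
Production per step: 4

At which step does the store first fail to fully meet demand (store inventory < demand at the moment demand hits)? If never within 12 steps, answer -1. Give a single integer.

Step 1: demand=5,sold=5 ship[1->2]=2 ship[0->1]=1 prod=4 -> [8 2 21]
Step 2: demand=5,sold=5 ship[1->2]=2 ship[0->1]=1 prod=4 -> [11 1 18]
Step 3: demand=5,sold=5 ship[1->2]=1 ship[0->1]=1 prod=4 -> [14 1 14]
Step 4: demand=5,sold=5 ship[1->2]=1 ship[0->1]=1 prod=4 -> [17 1 10]
Step 5: demand=5,sold=5 ship[1->2]=1 ship[0->1]=1 prod=4 -> [20 1 6]
Step 6: demand=5,sold=5 ship[1->2]=1 ship[0->1]=1 prod=4 -> [23 1 2]
Step 7: demand=5,sold=2 ship[1->2]=1 ship[0->1]=1 prod=4 -> [26 1 1]
Step 8: demand=5,sold=1 ship[1->2]=1 ship[0->1]=1 prod=4 -> [29 1 1]
Step 9: demand=5,sold=1 ship[1->2]=1 ship[0->1]=1 prod=4 -> [32 1 1]
Step 10: demand=5,sold=1 ship[1->2]=1 ship[0->1]=1 prod=4 -> [35 1 1]
Step 11: demand=5,sold=1 ship[1->2]=1 ship[0->1]=1 prod=4 -> [38 1 1]
Step 12: demand=5,sold=1 ship[1->2]=1 ship[0->1]=1 prod=4 -> [41 1 1]
First stockout at step 7

7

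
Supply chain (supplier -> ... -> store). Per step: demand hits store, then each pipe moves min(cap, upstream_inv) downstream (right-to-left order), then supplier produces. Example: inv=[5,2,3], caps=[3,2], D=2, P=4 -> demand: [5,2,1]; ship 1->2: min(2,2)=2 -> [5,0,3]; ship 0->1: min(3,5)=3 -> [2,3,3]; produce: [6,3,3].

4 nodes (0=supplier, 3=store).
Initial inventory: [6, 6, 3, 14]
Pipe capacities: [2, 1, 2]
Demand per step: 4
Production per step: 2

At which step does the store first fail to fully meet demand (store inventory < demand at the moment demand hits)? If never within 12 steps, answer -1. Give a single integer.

Step 1: demand=4,sold=4 ship[2->3]=2 ship[1->2]=1 ship[0->1]=2 prod=2 -> [6 7 2 12]
Step 2: demand=4,sold=4 ship[2->3]=2 ship[1->2]=1 ship[0->1]=2 prod=2 -> [6 8 1 10]
Step 3: demand=4,sold=4 ship[2->3]=1 ship[1->2]=1 ship[0->1]=2 prod=2 -> [6 9 1 7]
Step 4: demand=4,sold=4 ship[2->3]=1 ship[1->2]=1 ship[0->1]=2 prod=2 -> [6 10 1 4]
Step 5: demand=4,sold=4 ship[2->3]=1 ship[1->2]=1 ship[0->1]=2 prod=2 -> [6 11 1 1]
Step 6: demand=4,sold=1 ship[2->3]=1 ship[1->2]=1 ship[0->1]=2 prod=2 -> [6 12 1 1]
Step 7: demand=4,sold=1 ship[2->3]=1 ship[1->2]=1 ship[0->1]=2 prod=2 -> [6 13 1 1]
Step 8: demand=4,sold=1 ship[2->3]=1 ship[1->2]=1 ship[0->1]=2 prod=2 -> [6 14 1 1]
Step 9: demand=4,sold=1 ship[2->3]=1 ship[1->2]=1 ship[0->1]=2 prod=2 -> [6 15 1 1]
Step 10: demand=4,sold=1 ship[2->3]=1 ship[1->2]=1 ship[0->1]=2 prod=2 -> [6 16 1 1]
Step 11: demand=4,sold=1 ship[2->3]=1 ship[1->2]=1 ship[0->1]=2 prod=2 -> [6 17 1 1]
Step 12: demand=4,sold=1 ship[2->3]=1 ship[1->2]=1 ship[0->1]=2 prod=2 -> [6 18 1 1]
First stockout at step 6

6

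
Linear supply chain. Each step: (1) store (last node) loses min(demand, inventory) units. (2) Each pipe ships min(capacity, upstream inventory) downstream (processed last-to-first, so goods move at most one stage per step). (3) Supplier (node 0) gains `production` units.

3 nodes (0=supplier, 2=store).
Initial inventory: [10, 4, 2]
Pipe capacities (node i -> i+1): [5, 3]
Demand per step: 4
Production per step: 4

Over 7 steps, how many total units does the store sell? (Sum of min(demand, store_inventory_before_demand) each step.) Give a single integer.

Step 1: sold=2 (running total=2) -> [9 6 3]
Step 2: sold=3 (running total=5) -> [8 8 3]
Step 3: sold=3 (running total=8) -> [7 10 3]
Step 4: sold=3 (running total=11) -> [6 12 3]
Step 5: sold=3 (running total=14) -> [5 14 3]
Step 6: sold=3 (running total=17) -> [4 16 3]
Step 7: sold=3 (running total=20) -> [4 17 3]

Answer: 20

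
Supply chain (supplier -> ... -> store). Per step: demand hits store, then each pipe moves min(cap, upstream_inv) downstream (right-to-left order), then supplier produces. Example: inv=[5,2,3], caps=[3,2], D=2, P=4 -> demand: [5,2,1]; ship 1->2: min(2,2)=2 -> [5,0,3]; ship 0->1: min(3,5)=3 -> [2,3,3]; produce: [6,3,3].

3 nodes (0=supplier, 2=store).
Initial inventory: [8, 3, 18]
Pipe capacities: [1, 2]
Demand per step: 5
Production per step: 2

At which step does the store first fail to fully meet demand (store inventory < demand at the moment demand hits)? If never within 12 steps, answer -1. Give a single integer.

Step 1: demand=5,sold=5 ship[1->2]=2 ship[0->1]=1 prod=2 -> [9 2 15]
Step 2: demand=5,sold=5 ship[1->2]=2 ship[0->1]=1 prod=2 -> [10 1 12]
Step 3: demand=5,sold=5 ship[1->2]=1 ship[0->1]=1 prod=2 -> [11 1 8]
Step 4: demand=5,sold=5 ship[1->2]=1 ship[0->1]=1 prod=2 -> [12 1 4]
Step 5: demand=5,sold=4 ship[1->2]=1 ship[0->1]=1 prod=2 -> [13 1 1]
Step 6: demand=5,sold=1 ship[1->2]=1 ship[0->1]=1 prod=2 -> [14 1 1]
Step 7: demand=5,sold=1 ship[1->2]=1 ship[0->1]=1 prod=2 -> [15 1 1]
Step 8: demand=5,sold=1 ship[1->2]=1 ship[0->1]=1 prod=2 -> [16 1 1]
Step 9: demand=5,sold=1 ship[1->2]=1 ship[0->1]=1 prod=2 -> [17 1 1]
Step 10: demand=5,sold=1 ship[1->2]=1 ship[0->1]=1 prod=2 -> [18 1 1]
Step 11: demand=5,sold=1 ship[1->2]=1 ship[0->1]=1 prod=2 -> [19 1 1]
Step 12: demand=5,sold=1 ship[1->2]=1 ship[0->1]=1 prod=2 -> [20 1 1]
First stockout at step 5

5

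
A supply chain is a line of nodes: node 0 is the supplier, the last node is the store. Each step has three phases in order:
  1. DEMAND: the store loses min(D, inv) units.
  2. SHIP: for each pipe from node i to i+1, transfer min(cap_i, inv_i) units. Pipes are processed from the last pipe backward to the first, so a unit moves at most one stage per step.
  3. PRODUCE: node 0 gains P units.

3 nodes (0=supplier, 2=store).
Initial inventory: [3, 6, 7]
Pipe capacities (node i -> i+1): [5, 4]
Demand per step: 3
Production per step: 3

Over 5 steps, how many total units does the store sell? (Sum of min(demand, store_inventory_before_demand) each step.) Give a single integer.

Step 1: sold=3 (running total=3) -> [3 5 8]
Step 2: sold=3 (running total=6) -> [3 4 9]
Step 3: sold=3 (running total=9) -> [3 3 10]
Step 4: sold=3 (running total=12) -> [3 3 10]
Step 5: sold=3 (running total=15) -> [3 3 10]

Answer: 15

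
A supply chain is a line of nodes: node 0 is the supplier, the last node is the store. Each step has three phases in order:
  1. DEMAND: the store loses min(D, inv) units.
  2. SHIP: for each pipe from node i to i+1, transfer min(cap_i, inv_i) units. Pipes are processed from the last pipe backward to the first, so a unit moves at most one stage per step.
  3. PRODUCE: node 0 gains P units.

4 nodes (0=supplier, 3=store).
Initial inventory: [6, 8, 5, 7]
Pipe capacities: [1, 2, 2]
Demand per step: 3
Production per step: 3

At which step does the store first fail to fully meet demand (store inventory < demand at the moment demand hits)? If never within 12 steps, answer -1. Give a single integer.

Step 1: demand=3,sold=3 ship[2->3]=2 ship[1->2]=2 ship[0->1]=1 prod=3 -> [8 7 5 6]
Step 2: demand=3,sold=3 ship[2->3]=2 ship[1->2]=2 ship[0->1]=1 prod=3 -> [10 6 5 5]
Step 3: demand=3,sold=3 ship[2->3]=2 ship[1->2]=2 ship[0->1]=1 prod=3 -> [12 5 5 4]
Step 4: demand=3,sold=3 ship[2->3]=2 ship[1->2]=2 ship[0->1]=1 prod=3 -> [14 4 5 3]
Step 5: demand=3,sold=3 ship[2->3]=2 ship[1->2]=2 ship[0->1]=1 prod=3 -> [16 3 5 2]
Step 6: demand=3,sold=2 ship[2->3]=2 ship[1->2]=2 ship[0->1]=1 prod=3 -> [18 2 5 2]
Step 7: demand=3,sold=2 ship[2->3]=2 ship[1->2]=2 ship[0->1]=1 prod=3 -> [20 1 5 2]
Step 8: demand=3,sold=2 ship[2->3]=2 ship[1->2]=1 ship[0->1]=1 prod=3 -> [22 1 4 2]
Step 9: demand=3,sold=2 ship[2->3]=2 ship[1->2]=1 ship[0->1]=1 prod=3 -> [24 1 3 2]
Step 10: demand=3,sold=2 ship[2->3]=2 ship[1->2]=1 ship[0->1]=1 prod=3 -> [26 1 2 2]
Step 11: demand=3,sold=2 ship[2->3]=2 ship[1->2]=1 ship[0->1]=1 prod=3 -> [28 1 1 2]
Step 12: demand=3,sold=2 ship[2->3]=1 ship[1->2]=1 ship[0->1]=1 prod=3 -> [30 1 1 1]
First stockout at step 6

6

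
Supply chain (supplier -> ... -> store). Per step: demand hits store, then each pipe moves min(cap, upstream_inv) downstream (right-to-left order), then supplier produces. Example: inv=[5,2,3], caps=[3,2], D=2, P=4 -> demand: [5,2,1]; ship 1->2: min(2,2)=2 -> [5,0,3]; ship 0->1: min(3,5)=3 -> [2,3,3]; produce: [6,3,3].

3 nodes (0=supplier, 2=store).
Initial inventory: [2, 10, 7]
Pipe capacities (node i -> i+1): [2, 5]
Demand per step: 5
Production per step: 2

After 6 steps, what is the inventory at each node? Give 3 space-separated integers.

Step 1: demand=5,sold=5 ship[1->2]=5 ship[0->1]=2 prod=2 -> inv=[2 7 7]
Step 2: demand=5,sold=5 ship[1->2]=5 ship[0->1]=2 prod=2 -> inv=[2 4 7]
Step 3: demand=5,sold=5 ship[1->2]=4 ship[0->1]=2 prod=2 -> inv=[2 2 6]
Step 4: demand=5,sold=5 ship[1->2]=2 ship[0->1]=2 prod=2 -> inv=[2 2 3]
Step 5: demand=5,sold=3 ship[1->2]=2 ship[0->1]=2 prod=2 -> inv=[2 2 2]
Step 6: demand=5,sold=2 ship[1->2]=2 ship[0->1]=2 prod=2 -> inv=[2 2 2]

2 2 2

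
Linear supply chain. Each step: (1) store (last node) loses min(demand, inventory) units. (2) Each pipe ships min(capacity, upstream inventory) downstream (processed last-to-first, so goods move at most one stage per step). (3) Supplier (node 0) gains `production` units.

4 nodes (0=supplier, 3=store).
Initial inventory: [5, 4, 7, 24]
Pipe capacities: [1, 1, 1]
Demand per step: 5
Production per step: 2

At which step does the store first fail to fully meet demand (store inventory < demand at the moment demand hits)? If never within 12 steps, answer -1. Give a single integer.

Step 1: demand=5,sold=5 ship[2->3]=1 ship[1->2]=1 ship[0->1]=1 prod=2 -> [6 4 7 20]
Step 2: demand=5,sold=5 ship[2->3]=1 ship[1->2]=1 ship[0->1]=1 prod=2 -> [7 4 7 16]
Step 3: demand=5,sold=5 ship[2->3]=1 ship[1->2]=1 ship[0->1]=1 prod=2 -> [8 4 7 12]
Step 4: demand=5,sold=5 ship[2->3]=1 ship[1->2]=1 ship[0->1]=1 prod=2 -> [9 4 7 8]
Step 5: demand=5,sold=5 ship[2->3]=1 ship[1->2]=1 ship[0->1]=1 prod=2 -> [10 4 7 4]
Step 6: demand=5,sold=4 ship[2->3]=1 ship[1->2]=1 ship[0->1]=1 prod=2 -> [11 4 7 1]
Step 7: demand=5,sold=1 ship[2->3]=1 ship[1->2]=1 ship[0->1]=1 prod=2 -> [12 4 7 1]
Step 8: demand=5,sold=1 ship[2->3]=1 ship[1->2]=1 ship[0->1]=1 prod=2 -> [13 4 7 1]
Step 9: demand=5,sold=1 ship[2->3]=1 ship[1->2]=1 ship[0->1]=1 prod=2 -> [14 4 7 1]
Step 10: demand=5,sold=1 ship[2->3]=1 ship[1->2]=1 ship[0->1]=1 prod=2 -> [15 4 7 1]
Step 11: demand=5,sold=1 ship[2->3]=1 ship[1->2]=1 ship[0->1]=1 prod=2 -> [16 4 7 1]
Step 12: demand=5,sold=1 ship[2->3]=1 ship[1->2]=1 ship[0->1]=1 prod=2 -> [17 4 7 1]
First stockout at step 6

6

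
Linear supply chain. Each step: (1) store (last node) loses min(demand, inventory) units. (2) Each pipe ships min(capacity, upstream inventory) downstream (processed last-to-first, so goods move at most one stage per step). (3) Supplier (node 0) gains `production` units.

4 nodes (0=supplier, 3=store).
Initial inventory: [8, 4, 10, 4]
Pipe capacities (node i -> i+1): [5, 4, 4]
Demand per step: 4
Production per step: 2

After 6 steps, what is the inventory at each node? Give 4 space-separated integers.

Step 1: demand=4,sold=4 ship[2->3]=4 ship[1->2]=4 ship[0->1]=5 prod=2 -> inv=[5 5 10 4]
Step 2: demand=4,sold=4 ship[2->3]=4 ship[1->2]=4 ship[0->1]=5 prod=2 -> inv=[2 6 10 4]
Step 3: demand=4,sold=4 ship[2->3]=4 ship[1->2]=4 ship[0->1]=2 prod=2 -> inv=[2 4 10 4]
Step 4: demand=4,sold=4 ship[2->3]=4 ship[1->2]=4 ship[0->1]=2 prod=2 -> inv=[2 2 10 4]
Step 5: demand=4,sold=4 ship[2->3]=4 ship[1->2]=2 ship[0->1]=2 prod=2 -> inv=[2 2 8 4]
Step 6: demand=4,sold=4 ship[2->3]=4 ship[1->2]=2 ship[0->1]=2 prod=2 -> inv=[2 2 6 4]

2 2 6 4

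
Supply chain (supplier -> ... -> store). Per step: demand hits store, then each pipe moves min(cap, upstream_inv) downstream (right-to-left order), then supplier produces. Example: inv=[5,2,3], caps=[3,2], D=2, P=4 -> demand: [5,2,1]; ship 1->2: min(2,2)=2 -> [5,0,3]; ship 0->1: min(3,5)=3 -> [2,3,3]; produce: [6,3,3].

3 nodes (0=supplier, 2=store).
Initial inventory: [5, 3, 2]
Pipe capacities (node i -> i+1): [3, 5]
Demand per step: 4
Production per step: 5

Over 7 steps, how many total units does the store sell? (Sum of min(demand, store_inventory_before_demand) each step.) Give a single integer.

Step 1: sold=2 (running total=2) -> [7 3 3]
Step 2: sold=3 (running total=5) -> [9 3 3]
Step 3: sold=3 (running total=8) -> [11 3 3]
Step 4: sold=3 (running total=11) -> [13 3 3]
Step 5: sold=3 (running total=14) -> [15 3 3]
Step 6: sold=3 (running total=17) -> [17 3 3]
Step 7: sold=3 (running total=20) -> [19 3 3]

Answer: 20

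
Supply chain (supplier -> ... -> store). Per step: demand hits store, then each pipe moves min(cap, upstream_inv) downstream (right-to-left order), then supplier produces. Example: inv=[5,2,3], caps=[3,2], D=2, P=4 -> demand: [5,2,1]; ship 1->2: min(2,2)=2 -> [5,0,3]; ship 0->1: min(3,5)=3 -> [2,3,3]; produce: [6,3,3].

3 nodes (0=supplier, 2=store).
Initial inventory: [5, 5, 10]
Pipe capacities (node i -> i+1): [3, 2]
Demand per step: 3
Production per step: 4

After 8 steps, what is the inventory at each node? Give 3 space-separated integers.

Step 1: demand=3,sold=3 ship[1->2]=2 ship[0->1]=3 prod=4 -> inv=[6 6 9]
Step 2: demand=3,sold=3 ship[1->2]=2 ship[0->1]=3 prod=4 -> inv=[7 7 8]
Step 3: demand=3,sold=3 ship[1->2]=2 ship[0->1]=3 prod=4 -> inv=[8 8 7]
Step 4: demand=3,sold=3 ship[1->2]=2 ship[0->1]=3 prod=4 -> inv=[9 9 6]
Step 5: demand=3,sold=3 ship[1->2]=2 ship[0->1]=3 prod=4 -> inv=[10 10 5]
Step 6: demand=3,sold=3 ship[1->2]=2 ship[0->1]=3 prod=4 -> inv=[11 11 4]
Step 7: demand=3,sold=3 ship[1->2]=2 ship[0->1]=3 prod=4 -> inv=[12 12 3]
Step 8: demand=3,sold=3 ship[1->2]=2 ship[0->1]=3 prod=4 -> inv=[13 13 2]

13 13 2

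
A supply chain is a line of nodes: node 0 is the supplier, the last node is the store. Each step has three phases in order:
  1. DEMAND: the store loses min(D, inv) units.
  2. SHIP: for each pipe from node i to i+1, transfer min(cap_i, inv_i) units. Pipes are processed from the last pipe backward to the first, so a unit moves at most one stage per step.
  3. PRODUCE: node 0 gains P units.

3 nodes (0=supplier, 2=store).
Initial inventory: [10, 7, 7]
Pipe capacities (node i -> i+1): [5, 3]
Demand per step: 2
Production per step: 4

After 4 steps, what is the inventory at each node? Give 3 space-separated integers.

Step 1: demand=2,sold=2 ship[1->2]=3 ship[0->1]=5 prod=4 -> inv=[9 9 8]
Step 2: demand=2,sold=2 ship[1->2]=3 ship[0->1]=5 prod=4 -> inv=[8 11 9]
Step 3: demand=2,sold=2 ship[1->2]=3 ship[0->1]=5 prod=4 -> inv=[7 13 10]
Step 4: demand=2,sold=2 ship[1->2]=3 ship[0->1]=5 prod=4 -> inv=[6 15 11]

6 15 11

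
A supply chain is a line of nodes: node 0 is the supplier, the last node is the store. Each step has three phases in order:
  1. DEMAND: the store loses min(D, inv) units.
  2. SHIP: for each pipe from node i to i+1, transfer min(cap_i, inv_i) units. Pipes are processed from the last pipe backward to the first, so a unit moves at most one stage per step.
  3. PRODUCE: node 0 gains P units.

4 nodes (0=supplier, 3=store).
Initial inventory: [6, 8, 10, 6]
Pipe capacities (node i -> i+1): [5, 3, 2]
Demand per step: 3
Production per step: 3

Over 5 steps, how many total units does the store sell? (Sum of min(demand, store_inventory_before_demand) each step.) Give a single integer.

Answer: 14

Derivation:
Step 1: sold=3 (running total=3) -> [4 10 11 5]
Step 2: sold=3 (running total=6) -> [3 11 12 4]
Step 3: sold=3 (running total=9) -> [3 11 13 3]
Step 4: sold=3 (running total=12) -> [3 11 14 2]
Step 5: sold=2 (running total=14) -> [3 11 15 2]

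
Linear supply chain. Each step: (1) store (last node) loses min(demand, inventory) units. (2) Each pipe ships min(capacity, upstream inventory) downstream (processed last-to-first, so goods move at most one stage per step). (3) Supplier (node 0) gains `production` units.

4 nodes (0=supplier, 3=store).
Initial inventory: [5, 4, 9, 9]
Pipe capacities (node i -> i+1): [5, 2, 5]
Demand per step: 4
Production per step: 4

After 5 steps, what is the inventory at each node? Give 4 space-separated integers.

Step 1: demand=4,sold=4 ship[2->3]=5 ship[1->2]=2 ship[0->1]=5 prod=4 -> inv=[4 7 6 10]
Step 2: demand=4,sold=4 ship[2->3]=5 ship[1->2]=2 ship[0->1]=4 prod=4 -> inv=[4 9 3 11]
Step 3: demand=4,sold=4 ship[2->3]=3 ship[1->2]=2 ship[0->1]=4 prod=4 -> inv=[4 11 2 10]
Step 4: demand=4,sold=4 ship[2->3]=2 ship[1->2]=2 ship[0->1]=4 prod=4 -> inv=[4 13 2 8]
Step 5: demand=4,sold=4 ship[2->3]=2 ship[1->2]=2 ship[0->1]=4 prod=4 -> inv=[4 15 2 6]

4 15 2 6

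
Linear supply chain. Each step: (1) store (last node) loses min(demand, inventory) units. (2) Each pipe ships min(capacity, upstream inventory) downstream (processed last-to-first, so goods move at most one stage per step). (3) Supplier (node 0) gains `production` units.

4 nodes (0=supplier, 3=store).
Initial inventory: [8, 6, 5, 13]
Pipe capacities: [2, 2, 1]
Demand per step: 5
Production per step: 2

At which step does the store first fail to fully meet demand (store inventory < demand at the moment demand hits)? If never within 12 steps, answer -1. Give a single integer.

Step 1: demand=5,sold=5 ship[2->3]=1 ship[1->2]=2 ship[0->1]=2 prod=2 -> [8 6 6 9]
Step 2: demand=5,sold=5 ship[2->3]=1 ship[1->2]=2 ship[0->1]=2 prod=2 -> [8 6 7 5]
Step 3: demand=5,sold=5 ship[2->3]=1 ship[1->2]=2 ship[0->1]=2 prod=2 -> [8 6 8 1]
Step 4: demand=5,sold=1 ship[2->3]=1 ship[1->2]=2 ship[0->1]=2 prod=2 -> [8 6 9 1]
Step 5: demand=5,sold=1 ship[2->3]=1 ship[1->2]=2 ship[0->1]=2 prod=2 -> [8 6 10 1]
Step 6: demand=5,sold=1 ship[2->3]=1 ship[1->2]=2 ship[0->1]=2 prod=2 -> [8 6 11 1]
Step 7: demand=5,sold=1 ship[2->3]=1 ship[1->2]=2 ship[0->1]=2 prod=2 -> [8 6 12 1]
Step 8: demand=5,sold=1 ship[2->3]=1 ship[1->2]=2 ship[0->1]=2 prod=2 -> [8 6 13 1]
Step 9: demand=5,sold=1 ship[2->3]=1 ship[1->2]=2 ship[0->1]=2 prod=2 -> [8 6 14 1]
Step 10: demand=5,sold=1 ship[2->3]=1 ship[1->2]=2 ship[0->1]=2 prod=2 -> [8 6 15 1]
Step 11: demand=5,sold=1 ship[2->3]=1 ship[1->2]=2 ship[0->1]=2 prod=2 -> [8 6 16 1]
Step 12: demand=5,sold=1 ship[2->3]=1 ship[1->2]=2 ship[0->1]=2 prod=2 -> [8 6 17 1]
First stockout at step 4

4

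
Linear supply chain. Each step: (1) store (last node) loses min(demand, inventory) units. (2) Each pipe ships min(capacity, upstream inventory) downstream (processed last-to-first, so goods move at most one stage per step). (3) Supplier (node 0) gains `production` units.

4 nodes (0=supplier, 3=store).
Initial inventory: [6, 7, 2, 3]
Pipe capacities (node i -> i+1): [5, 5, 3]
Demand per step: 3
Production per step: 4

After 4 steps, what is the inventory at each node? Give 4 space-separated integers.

Step 1: demand=3,sold=3 ship[2->3]=2 ship[1->2]=5 ship[0->1]=5 prod=4 -> inv=[5 7 5 2]
Step 2: demand=3,sold=2 ship[2->3]=3 ship[1->2]=5 ship[0->1]=5 prod=4 -> inv=[4 7 7 3]
Step 3: demand=3,sold=3 ship[2->3]=3 ship[1->2]=5 ship[0->1]=4 prod=4 -> inv=[4 6 9 3]
Step 4: demand=3,sold=3 ship[2->3]=3 ship[1->2]=5 ship[0->1]=4 prod=4 -> inv=[4 5 11 3]

4 5 11 3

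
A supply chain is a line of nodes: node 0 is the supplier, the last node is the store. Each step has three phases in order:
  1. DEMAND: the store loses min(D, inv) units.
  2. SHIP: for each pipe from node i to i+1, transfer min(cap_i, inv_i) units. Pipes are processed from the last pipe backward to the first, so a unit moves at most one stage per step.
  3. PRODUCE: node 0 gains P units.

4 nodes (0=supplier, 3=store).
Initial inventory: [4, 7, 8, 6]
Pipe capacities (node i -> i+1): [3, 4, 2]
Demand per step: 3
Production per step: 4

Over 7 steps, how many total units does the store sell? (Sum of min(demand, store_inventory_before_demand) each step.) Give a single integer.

Answer: 18

Derivation:
Step 1: sold=3 (running total=3) -> [5 6 10 5]
Step 2: sold=3 (running total=6) -> [6 5 12 4]
Step 3: sold=3 (running total=9) -> [7 4 14 3]
Step 4: sold=3 (running total=12) -> [8 3 16 2]
Step 5: sold=2 (running total=14) -> [9 3 17 2]
Step 6: sold=2 (running total=16) -> [10 3 18 2]
Step 7: sold=2 (running total=18) -> [11 3 19 2]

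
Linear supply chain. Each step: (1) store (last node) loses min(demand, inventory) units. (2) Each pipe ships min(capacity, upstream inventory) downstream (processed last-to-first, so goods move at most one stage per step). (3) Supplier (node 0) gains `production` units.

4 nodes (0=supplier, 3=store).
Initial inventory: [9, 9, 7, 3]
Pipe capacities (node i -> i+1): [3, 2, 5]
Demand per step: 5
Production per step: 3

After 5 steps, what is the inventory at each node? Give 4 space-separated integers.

Step 1: demand=5,sold=3 ship[2->3]=5 ship[1->2]=2 ship[0->1]=3 prod=3 -> inv=[9 10 4 5]
Step 2: demand=5,sold=5 ship[2->3]=4 ship[1->2]=2 ship[0->1]=3 prod=3 -> inv=[9 11 2 4]
Step 3: demand=5,sold=4 ship[2->3]=2 ship[1->2]=2 ship[0->1]=3 prod=3 -> inv=[9 12 2 2]
Step 4: demand=5,sold=2 ship[2->3]=2 ship[1->2]=2 ship[0->1]=3 prod=3 -> inv=[9 13 2 2]
Step 5: demand=5,sold=2 ship[2->3]=2 ship[1->2]=2 ship[0->1]=3 prod=3 -> inv=[9 14 2 2]

9 14 2 2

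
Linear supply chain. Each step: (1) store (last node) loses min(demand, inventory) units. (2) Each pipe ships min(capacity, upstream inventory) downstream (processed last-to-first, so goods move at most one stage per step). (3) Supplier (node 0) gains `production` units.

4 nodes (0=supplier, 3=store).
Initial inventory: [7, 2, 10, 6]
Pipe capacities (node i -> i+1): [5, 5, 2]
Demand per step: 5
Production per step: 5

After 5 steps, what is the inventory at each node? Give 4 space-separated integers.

Step 1: demand=5,sold=5 ship[2->3]=2 ship[1->2]=2 ship[0->1]=5 prod=5 -> inv=[7 5 10 3]
Step 2: demand=5,sold=3 ship[2->3]=2 ship[1->2]=5 ship[0->1]=5 prod=5 -> inv=[7 5 13 2]
Step 3: demand=5,sold=2 ship[2->3]=2 ship[1->2]=5 ship[0->1]=5 prod=5 -> inv=[7 5 16 2]
Step 4: demand=5,sold=2 ship[2->3]=2 ship[1->2]=5 ship[0->1]=5 prod=5 -> inv=[7 5 19 2]
Step 5: demand=5,sold=2 ship[2->3]=2 ship[1->2]=5 ship[0->1]=5 prod=5 -> inv=[7 5 22 2]

7 5 22 2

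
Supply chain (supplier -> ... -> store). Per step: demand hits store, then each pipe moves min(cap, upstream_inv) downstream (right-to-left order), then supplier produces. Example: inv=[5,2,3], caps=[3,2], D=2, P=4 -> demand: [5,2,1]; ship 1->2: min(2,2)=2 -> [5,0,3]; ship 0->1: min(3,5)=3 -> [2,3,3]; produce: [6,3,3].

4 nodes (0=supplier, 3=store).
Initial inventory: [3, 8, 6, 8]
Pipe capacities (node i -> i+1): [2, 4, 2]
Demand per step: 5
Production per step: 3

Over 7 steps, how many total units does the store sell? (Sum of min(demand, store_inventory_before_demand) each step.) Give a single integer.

Step 1: sold=5 (running total=5) -> [4 6 8 5]
Step 2: sold=5 (running total=10) -> [5 4 10 2]
Step 3: sold=2 (running total=12) -> [6 2 12 2]
Step 4: sold=2 (running total=14) -> [7 2 12 2]
Step 5: sold=2 (running total=16) -> [8 2 12 2]
Step 6: sold=2 (running total=18) -> [9 2 12 2]
Step 7: sold=2 (running total=20) -> [10 2 12 2]

Answer: 20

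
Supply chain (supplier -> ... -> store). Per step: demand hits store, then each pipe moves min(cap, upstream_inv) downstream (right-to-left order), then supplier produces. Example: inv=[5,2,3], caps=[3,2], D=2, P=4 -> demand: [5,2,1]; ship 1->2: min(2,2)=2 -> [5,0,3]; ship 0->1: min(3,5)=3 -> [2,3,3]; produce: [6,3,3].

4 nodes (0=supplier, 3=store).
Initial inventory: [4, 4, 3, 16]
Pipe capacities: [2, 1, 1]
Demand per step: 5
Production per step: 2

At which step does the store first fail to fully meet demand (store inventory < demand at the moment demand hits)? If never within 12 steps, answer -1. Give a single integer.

Step 1: demand=5,sold=5 ship[2->3]=1 ship[1->2]=1 ship[0->1]=2 prod=2 -> [4 5 3 12]
Step 2: demand=5,sold=5 ship[2->3]=1 ship[1->2]=1 ship[0->1]=2 prod=2 -> [4 6 3 8]
Step 3: demand=5,sold=5 ship[2->3]=1 ship[1->2]=1 ship[0->1]=2 prod=2 -> [4 7 3 4]
Step 4: demand=5,sold=4 ship[2->3]=1 ship[1->2]=1 ship[0->1]=2 prod=2 -> [4 8 3 1]
Step 5: demand=5,sold=1 ship[2->3]=1 ship[1->2]=1 ship[0->1]=2 prod=2 -> [4 9 3 1]
Step 6: demand=5,sold=1 ship[2->3]=1 ship[1->2]=1 ship[0->1]=2 prod=2 -> [4 10 3 1]
Step 7: demand=5,sold=1 ship[2->3]=1 ship[1->2]=1 ship[0->1]=2 prod=2 -> [4 11 3 1]
Step 8: demand=5,sold=1 ship[2->3]=1 ship[1->2]=1 ship[0->1]=2 prod=2 -> [4 12 3 1]
Step 9: demand=5,sold=1 ship[2->3]=1 ship[1->2]=1 ship[0->1]=2 prod=2 -> [4 13 3 1]
Step 10: demand=5,sold=1 ship[2->3]=1 ship[1->2]=1 ship[0->1]=2 prod=2 -> [4 14 3 1]
Step 11: demand=5,sold=1 ship[2->3]=1 ship[1->2]=1 ship[0->1]=2 prod=2 -> [4 15 3 1]
Step 12: demand=5,sold=1 ship[2->3]=1 ship[1->2]=1 ship[0->1]=2 prod=2 -> [4 16 3 1]
First stockout at step 4

4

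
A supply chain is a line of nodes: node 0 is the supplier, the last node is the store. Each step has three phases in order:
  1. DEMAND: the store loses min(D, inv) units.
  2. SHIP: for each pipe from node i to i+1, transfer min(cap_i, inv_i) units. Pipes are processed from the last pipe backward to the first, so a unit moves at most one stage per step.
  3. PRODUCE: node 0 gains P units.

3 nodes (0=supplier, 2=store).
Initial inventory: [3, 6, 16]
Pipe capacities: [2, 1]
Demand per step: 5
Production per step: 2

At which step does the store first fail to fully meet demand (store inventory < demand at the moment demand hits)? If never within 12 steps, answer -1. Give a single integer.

Step 1: demand=5,sold=5 ship[1->2]=1 ship[0->1]=2 prod=2 -> [3 7 12]
Step 2: demand=5,sold=5 ship[1->2]=1 ship[0->1]=2 prod=2 -> [3 8 8]
Step 3: demand=5,sold=5 ship[1->2]=1 ship[0->1]=2 prod=2 -> [3 9 4]
Step 4: demand=5,sold=4 ship[1->2]=1 ship[0->1]=2 prod=2 -> [3 10 1]
Step 5: demand=5,sold=1 ship[1->2]=1 ship[0->1]=2 prod=2 -> [3 11 1]
Step 6: demand=5,sold=1 ship[1->2]=1 ship[0->1]=2 prod=2 -> [3 12 1]
Step 7: demand=5,sold=1 ship[1->2]=1 ship[0->1]=2 prod=2 -> [3 13 1]
Step 8: demand=5,sold=1 ship[1->2]=1 ship[0->1]=2 prod=2 -> [3 14 1]
Step 9: demand=5,sold=1 ship[1->2]=1 ship[0->1]=2 prod=2 -> [3 15 1]
Step 10: demand=5,sold=1 ship[1->2]=1 ship[0->1]=2 prod=2 -> [3 16 1]
Step 11: demand=5,sold=1 ship[1->2]=1 ship[0->1]=2 prod=2 -> [3 17 1]
Step 12: demand=5,sold=1 ship[1->2]=1 ship[0->1]=2 prod=2 -> [3 18 1]
First stockout at step 4

4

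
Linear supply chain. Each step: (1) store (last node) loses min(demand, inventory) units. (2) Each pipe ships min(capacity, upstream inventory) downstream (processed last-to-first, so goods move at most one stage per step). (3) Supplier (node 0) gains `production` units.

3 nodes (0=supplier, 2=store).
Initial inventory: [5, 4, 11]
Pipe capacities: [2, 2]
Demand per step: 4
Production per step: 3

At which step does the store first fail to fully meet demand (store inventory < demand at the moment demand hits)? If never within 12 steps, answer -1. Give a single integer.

Step 1: demand=4,sold=4 ship[1->2]=2 ship[0->1]=2 prod=3 -> [6 4 9]
Step 2: demand=4,sold=4 ship[1->2]=2 ship[0->1]=2 prod=3 -> [7 4 7]
Step 3: demand=4,sold=4 ship[1->2]=2 ship[0->1]=2 prod=3 -> [8 4 5]
Step 4: demand=4,sold=4 ship[1->2]=2 ship[0->1]=2 prod=3 -> [9 4 3]
Step 5: demand=4,sold=3 ship[1->2]=2 ship[0->1]=2 prod=3 -> [10 4 2]
Step 6: demand=4,sold=2 ship[1->2]=2 ship[0->1]=2 prod=3 -> [11 4 2]
Step 7: demand=4,sold=2 ship[1->2]=2 ship[0->1]=2 prod=3 -> [12 4 2]
Step 8: demand=4,sold=2 ship[1->2]=2 ship[0->1]=2 prod=3 -> [13 4 2]
Step 9: demand=4,sold=2 ship[1->2]=2 ship[0->1]=2 prod=3 -> [14 4 2]
Step 10: demand=4,sold=2 ship[1->2]=2 ship[0->1]=2 prod=3 -> [15 4 2]
Step 11: demand=4,sold=2 ship[1->2]=2 ship[0->1]=2 prod=3 -> [16 4 2]
Step 12: demand=4,sold=2 ship[1->2]=2 ship[0->1]=2 prod=3 -> [17 4 2]
First stockout at step 5

5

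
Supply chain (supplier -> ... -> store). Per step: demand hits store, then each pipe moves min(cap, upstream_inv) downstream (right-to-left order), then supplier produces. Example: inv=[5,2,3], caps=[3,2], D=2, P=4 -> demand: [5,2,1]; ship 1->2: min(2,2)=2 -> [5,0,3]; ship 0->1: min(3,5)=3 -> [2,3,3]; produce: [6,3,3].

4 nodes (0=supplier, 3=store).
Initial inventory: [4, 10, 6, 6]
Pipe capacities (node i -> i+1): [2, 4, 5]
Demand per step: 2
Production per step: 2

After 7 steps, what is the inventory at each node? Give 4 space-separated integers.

Step 1: demand=2,sold=2 ship[2->3]=5 ship[1->2]=4 ship[0->1]=2 prod=2 -> inv=[4 8 5 9]
Step 2: demand=2,sold=2 ship[2->3]=5 ship[1->2]=4 ship[0->1]=2 prod=2 -> inv=[4 6 4 12]
Step 3: demand=2,sold=2 ship[2->3]=4 ship[1->2]=4 ship[0->1]=2 prod=2 -> inv=[4 4 4 14]
Step 4: demand=2,sold=2 ship[2->3]=4 ship[1->2]=4 ship[0->1]=2 prod=2 -> inv=[4 2 4 16]
Step 5: demand=2,sold=2 ship[2->3]=4 ship[1->2]=2 ship[0->1]=2 prod=2 -> inv=[4 2 2 18]
Step 6: demand=2,sold=2 ship[2->3]=2 ship[1->2]=2 ship[0->1]=2 prod=2 -> inv=[4 2 2 18]
Step 7: demand=2,sold=2 ship[2->3]=2 ship[1->2]=2 ship[0->1]=2 prod=2 -> inv=[4 2 2 18]

4 2 2 18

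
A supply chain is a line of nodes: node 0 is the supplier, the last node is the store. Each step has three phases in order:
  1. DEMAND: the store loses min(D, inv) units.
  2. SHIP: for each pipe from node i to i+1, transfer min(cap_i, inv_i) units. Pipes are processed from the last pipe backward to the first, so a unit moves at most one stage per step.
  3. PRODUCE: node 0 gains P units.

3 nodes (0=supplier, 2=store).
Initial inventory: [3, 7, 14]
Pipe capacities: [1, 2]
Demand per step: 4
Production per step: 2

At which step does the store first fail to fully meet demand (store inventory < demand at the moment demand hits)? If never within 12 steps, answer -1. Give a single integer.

Step 1: demand=4,sold=4 ship[1->2]=2 ship[0->1]=1 prod=2 -> [4 6 12]
Step 2: demand=4,sold=4 ship[1->2]=2 ship[0->1]=1 prod=2 -> [5 5 10]
Step 3: demand=4,sold=4 ship[1->2]=2 ship[0->1]=1 prod=2 -> [6 4 8]
Step 4: demand=4,sold=4 ship[1->2]=2 ship[0->1]=1 prod=2 -> [7 3 6]
Step 5: demand=4,sold=4 ship[1->2]=2 ship[0->1]=1 prod=2 -> [8 2 4]
Step 6: demand=4,sold=4 ship[1->2]=2 ship[0->1]=1 prod=2 -> [9 1 2]
Step 7: demand=4,sold=2 ship[1->2]=1 ship[0->1]=1 prod=2 -> [10 1 1]
Step 8: demand=4,sold=1 ship[1->2]=1 ship[0->1]=1 prod=2 -> [11 1 1]
Step 9: demand=4,sold=1 ship[1->2]=1 ship[0->1]=1 prod=2 -> [12 1 1]
Step 10: demand=4,sold=1 ship[1->2]=1 ship[0->1]=1 prod=2 -> [13 1 1]
Step 11: demand=4,sold=1 ship[1->2]=1 ship[0->1]=1 prod=2 -> [14 1 1]
Step 12: demand=4,sold=1 ship[1->2]=1 ship[0->1]=1 prod=2 -> [15 1 1]
First stockout at step 7

7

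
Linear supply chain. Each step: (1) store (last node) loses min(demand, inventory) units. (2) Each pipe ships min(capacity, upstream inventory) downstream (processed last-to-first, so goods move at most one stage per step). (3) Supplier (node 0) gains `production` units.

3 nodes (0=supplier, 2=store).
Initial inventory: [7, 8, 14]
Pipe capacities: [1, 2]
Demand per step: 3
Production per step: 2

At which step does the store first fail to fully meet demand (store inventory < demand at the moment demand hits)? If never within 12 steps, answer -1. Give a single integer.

Step 1: demand=3,sold=3 ship[1->2]=2 ship[0->1]=1 prod=2 -> [8 7 13]
Step 2: demand=3,sold=3 ship[1->2]=2 ship[0->1]=1 prod=2 -> [9 6 12]
Step 3: demand=3,sold=3 ship[1->2]=2 ship[0->1]=1 prod=2 -> [10 5 11]
Step 4: demand=3,sold=3 ship[1->2]=2 ship[0->1]=1 prod=2 -> [11 4 10]
Step 5: demand=3,sold=3 ship[1->2]=2 ship[0->1]=1 prod=2 -> [12 3 9]
Step 6: demand=3,sold=3 ship[1->2]=2 ship[0->1]=1 prod=2 -> [13 2 8]
Step 7: demand=3,sold=3 ship[1->2]=2 ship[0->1]=1 prod=2 -> [14 1 7]
Step 8: demand=3,sold=3 ship[1->2]=1 ship[0->1]=1 prod=2 -> [15 1 5]
Step 9: demand=3,sold=3 ship[1->2]=1 ship[0->1]=1 prod=2 -> [16 1 3]
Step 10: demand=3,sold=3 ship[1->2]=1 ship[0->1]=1 prod=2 -> [17 1 1]
Step 11: demand=3,sold=1 ship[1->2]=1 ship[0->1]=1 prod=2 -> [18 1 1]
Step 12: demand=3,sold=1 ship[1->2]=1 ship[0->1]=1 prod=2 -> [19 1 1]
First stockout at step 11

11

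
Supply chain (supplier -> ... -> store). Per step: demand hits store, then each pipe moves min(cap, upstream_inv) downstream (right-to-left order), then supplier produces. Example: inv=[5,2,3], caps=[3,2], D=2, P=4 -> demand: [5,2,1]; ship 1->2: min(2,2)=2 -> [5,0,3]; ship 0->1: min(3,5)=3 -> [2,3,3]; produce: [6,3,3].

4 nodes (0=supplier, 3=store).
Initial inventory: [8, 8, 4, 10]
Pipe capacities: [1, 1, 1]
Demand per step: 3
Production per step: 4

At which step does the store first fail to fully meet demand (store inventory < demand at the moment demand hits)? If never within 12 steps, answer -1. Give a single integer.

Step 1: demand=3,sold=3 ship[2->3]=1 ship[1->2]=1 ship[0->1]=1 prod=4 -> [11 8 4 8]
Step 2: demand=3,sold=3 ship[2->3]=1 ship[1->2]=1 ship[0->1]=1 prod=4 -> [14 8 4 6]
Step 3: demand=3,sold=3 ship[2->3]=1 ship[1->2]=1 ship[0->1]=1 prod=4 -> [17 8 4 4]
Step 4: demand=3,sold=3 ship[2->3]=1 ship[1->2]=1 ship[0->1]=1 prod=4 -> [20 8 4 2]
Step 5: demand=3,sold=2 ship[2->3]=1 ship[1->2]=1 ship[0->1]=1 prod=4 -> [23 8 4 1]
Step 6: demand=3,sold=1 ship[2->3]=1 ship[1->2]=1 ship[0->1]=1 prod=4 -> [26 8 4 1]
Step 7: demand=3,sold=1 ship[2->3]=1 ship[1->2]=1 ship[0->1]=1 prod=4 -> [29 8 4 1]
Step 8: demand=3,sold=1 ship[2->3]=1 ship[1->2]=1 ship[0->1]=1 prod=4 -> [32 8 4 1]
Step 9: demand=3,sold=1 ship[2->3]=1 ship[1->2]=1 ship[0->1]=1 prod=4 -> [35 8 4 1]
Step 10: demand=3,sold=1 ship[2->3]=1 ship[1->2]=1 ship[0->1]=1 prod=4 -> [38 8 4 1]
Step 11: demand=3,sold=1 ship[2->3]=1 ship[1->2]=1 ship[0->1]=1 prod=4 -> [41 8 4 1]
Step 12: demand=3,sold=1 ship[2->3]=1 ship[1->2]=1 ship[0->1]=1 prod=4 -> [44 8 4 1]
First stockout at step 5

5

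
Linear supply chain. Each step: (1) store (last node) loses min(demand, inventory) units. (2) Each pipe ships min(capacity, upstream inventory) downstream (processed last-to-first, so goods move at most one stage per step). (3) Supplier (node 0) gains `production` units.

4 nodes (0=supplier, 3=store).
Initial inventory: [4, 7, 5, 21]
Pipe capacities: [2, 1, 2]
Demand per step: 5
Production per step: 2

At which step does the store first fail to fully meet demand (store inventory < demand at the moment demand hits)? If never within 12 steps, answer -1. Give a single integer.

Step 1: demand=5,sold=5 ship[2->3]=2 ship[1->2]=1 ship[0->1]=2 prod=2 -> [4 8 4 18]
Step 2: demand=5,sold=5 ship[2->3]=2 ship[1->2]=1 ship[0->1]=2 prod=2 -> [4 9 3 15]
Step 3: demand=5,sold=5 ship[2->3]=2 ship[1->2]=1 ship[0->1]=2 prod=2 -> [4 10 2 12]
Step 4: demand=5,sold=5 ship[2->3]=2 ship[1->2]=1 ship[0->1]=2 prod=2 -> [4 11 1 9]
Step 5: demand=5,sold=5 ship[2->3]=1 ship[1->2]=1 ship[0->1]=2 prod=2 -> [4 12 1 5]
Step 6: demand=5,sold=5 ship[2->3]=1 ship[1->2]=1 ship[0->1]=2 prod=2 -> [4 13 1 1]
Step 7: demand=5,sold=1 ship[2->3]=1 ship[1->2]=1 ship[0->1]=2 prod=2 -> [4 14 1 1]
Step 8: demand=5,sold=1 ship[2->3]=1 ship[1->2]=1 ship[0->1]=2 prod=2 -> [4 15 1 1]
Step 9: demand=5,sold=1 ship[2->3]=1 ship[1->2]=1 ship[0->1]=2 prod=2 -> [4 16 1 1]
Step 10: demand=5,sold=1 ship[2->3]=1 ship[1->2]=1 ship[0->1]=2 prod=2 -> [4 17 1 1]
Step 11: demand=5,sold=1 ship[2->3]=1 ship[1->2]=1 ship[0->1]=2 prod=2 -> [4 18 1 1]
Step 12: demand=5,sold=1 ship[2->3]=1 ship[1->2]=1 ship[0->1]=2 prod=2 -> [4 19 1 1]
First stockout at step 7

7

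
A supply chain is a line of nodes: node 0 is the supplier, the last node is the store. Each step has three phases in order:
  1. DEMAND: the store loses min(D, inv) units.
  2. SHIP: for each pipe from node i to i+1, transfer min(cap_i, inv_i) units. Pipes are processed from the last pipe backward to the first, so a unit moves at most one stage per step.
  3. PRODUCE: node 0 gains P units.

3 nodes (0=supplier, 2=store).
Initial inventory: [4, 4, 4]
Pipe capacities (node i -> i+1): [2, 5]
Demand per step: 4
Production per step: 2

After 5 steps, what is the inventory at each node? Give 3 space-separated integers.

Step 1: demand=4,sold=4 ship[1->2]=4 ship[0->1]=2 prod=2 -> inv=[4 2 4]
Step 2: demand=4,sold=4 ship[1->2]=2 ship[0->1]=2 prod=2 -> inv=[4 2 2]
Step 3: demand=4,sold=2 ship[1->2]=2 ship[0->1]=2 prod=2 -> inv=[4 2 2]
Step 4: demand=4,sold=2 ship[1->2]=2 ship[0->1]=2 prod=2 -> inv=[4 2 2]
Step 5: demand=4,sold=2 ship[1->2]=2 ship[0->1]=2 prod=2 -> inv=[4 2 2]

4 2 2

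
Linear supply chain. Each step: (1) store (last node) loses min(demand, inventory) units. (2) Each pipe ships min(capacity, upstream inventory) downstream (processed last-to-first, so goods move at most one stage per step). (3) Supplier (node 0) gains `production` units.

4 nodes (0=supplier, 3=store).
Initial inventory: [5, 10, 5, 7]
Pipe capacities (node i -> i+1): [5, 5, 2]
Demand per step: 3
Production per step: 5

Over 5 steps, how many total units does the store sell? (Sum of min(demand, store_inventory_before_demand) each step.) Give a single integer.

Step 1: sold=3 (running total=3) -> [5 10 8 6]
Step 2: sold=3 (running total=6) -> [5 10 11 5]
Step 3: sold=3 (running total=9) -> [5 10 14 4]
Step 4: sold=3 (running total=12) -> [5 10 17 3]
Step 5: sold=3 (running total=15) -> [5 10 20 2]

Answer: 15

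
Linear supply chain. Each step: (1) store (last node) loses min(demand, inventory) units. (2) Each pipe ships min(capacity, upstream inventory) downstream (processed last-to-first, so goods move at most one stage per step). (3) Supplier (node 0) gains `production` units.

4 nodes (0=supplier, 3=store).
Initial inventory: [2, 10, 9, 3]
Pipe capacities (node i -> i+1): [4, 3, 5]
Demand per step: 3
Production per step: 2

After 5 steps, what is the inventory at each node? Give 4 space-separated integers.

Step 1: demand=3,sold=3 ship[2->3]=5 ship[1->2]=3 ship[0->1]=2 prod=2 -> inv=[2 9 7 5]
Step 2: demand=3,sold=3 ship[2->3]=5 ship[1->2]=3 ship[0->1]=2 prod=2 -> inv=[2 8 5 7]
Step 3: demand=3,sold=3 ship[2->3]=5 ship[1->2]=3 ship[0->1]=2 prod=2 -> inv=[2 7 3 9]
Step 4: demand=3,sold=3 ship[2->3]=3 ship[1->2]=3 ship[0->1]=2 prod=2 -> inv=[2 6 3 9]
Step 5: demand=3,sold=3 ship[2->3]=3 ship[1->2]=3 ship[0->1]=2 prod=2 -> inv=[2 5 3 9]

2 5 3 9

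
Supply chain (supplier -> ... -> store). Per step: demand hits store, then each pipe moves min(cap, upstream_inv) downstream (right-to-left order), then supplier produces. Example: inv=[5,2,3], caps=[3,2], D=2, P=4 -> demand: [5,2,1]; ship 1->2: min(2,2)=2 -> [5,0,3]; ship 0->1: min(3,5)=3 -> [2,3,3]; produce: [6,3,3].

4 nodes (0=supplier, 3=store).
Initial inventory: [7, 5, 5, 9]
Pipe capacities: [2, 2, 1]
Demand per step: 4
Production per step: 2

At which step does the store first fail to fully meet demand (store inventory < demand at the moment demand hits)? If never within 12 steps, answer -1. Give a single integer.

Step 1: demand=4,sold=4 ship[2->3]=1 ship[1->2]=2 ship[0->1]=2 prod=2 -> [7 5 6 6]
Step 2: demand=4,sold=4 ship[2->3]=1 ship[1->2]=2 ship[0->1]=2 prod=2 -> [7 5 7 3]
Step 3: demand=4,sold=3 ship[2->3]=1 ship[1->2]=2 ship[0->1]=2 prod=2 -> [7 5 8 1]
Step 4: demand=4,sold=1 ship[2->3]=1 ship[1->2]=2 ship[0->1]=2 prod=2 -> [7 5 9 1]
Step 5: demand=4,sold=1 ship[2->3]=1 ship[1->2]=2 ship[0->1]=2 prod=2 -> [7 5 10 1]
Step 6: demand=4,sold=1 ship[2->3]=1 ship[1->2]=2 ship[0->1]=2 prod=2 -> [7 5 11 1]
Step 7: demand=4,sold=1 ship[2->3]=1 ship[1->2]=2 ship[0->1]=2 prod=2 -> [7 5 12 1]
Step 8: demand=4,sold=1 ship[2->3]=1 ship[1->2]=2 ship[0->1]=2 prod=2 -> [7 5 13 1]
Step 9: demand=4,sold=1 ship[2->3]=1 ship[1->2]=2 ship[0->1]=2 prod=2 -> [7 5 14 1]
Step 10: demand=4,sold=1 ship[2->3]=1 ship[1->2]=2 ship[0->1]=2 prod=2 -> [7 5 15 1]
Step 11: demand=4,sold=1 ship[2->3]=1 ship[1->2]=2 ship[0->1]=2 prod=2 -> [7 5 16 1]
Step 12: demand=4,sold=1 ship[2->3]=1 ship[1->2]=2 ship[0->1]=2 prod=2 -> [7 5 17 1]
First stockout at step 3

3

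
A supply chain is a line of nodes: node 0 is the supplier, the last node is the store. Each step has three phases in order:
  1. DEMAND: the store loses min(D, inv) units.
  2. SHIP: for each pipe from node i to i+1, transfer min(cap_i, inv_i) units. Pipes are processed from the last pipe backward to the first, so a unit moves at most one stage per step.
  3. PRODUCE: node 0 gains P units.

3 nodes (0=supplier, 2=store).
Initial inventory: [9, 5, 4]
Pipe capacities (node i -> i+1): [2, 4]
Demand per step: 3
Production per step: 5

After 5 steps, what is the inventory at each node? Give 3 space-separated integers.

Step 1: demand=3,sold=3 ship[1->2]=4 ship[0->1]=2 prod=5 -> inv=[12 3 5]
Step 2: demand=3,sold=3 ship[1->2]=3 ship[0->1]=2 prod=5 -> inv=[15 2 5]
Step 3: demand=3,sold=3 ship[1->2]=2 ship[0->1]=2 prod=5 -> inv=[18 2 4]
Step 4: demand=3,sold=3 ship[1->2]=2 ship[0->1]=2 prod=5 -> inv=[21 2 3]
Step 5: demand=3,sold=3 ship[1->2]=2 ship[0->1]=2 prod=5 -> inv=[24 2 2]

24 2 2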